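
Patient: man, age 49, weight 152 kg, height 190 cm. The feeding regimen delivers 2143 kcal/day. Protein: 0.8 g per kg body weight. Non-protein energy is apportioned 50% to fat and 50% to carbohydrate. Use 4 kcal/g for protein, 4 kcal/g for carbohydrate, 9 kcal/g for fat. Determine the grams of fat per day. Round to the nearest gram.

Protein = 0.8 × 152 = 121.6 g → 121.6 × 4 = 486.4 kcal.
Non-protein calories = 2143 − 486.4 = 1656.6 kcal.
Fat: 50% × 1656.6 = 828.3 kcal; carbohydrate: 828.3 kcal.
Fat: 828.3 kcal ÷ 9 kcal/g = 92.0333 g.

92 g/day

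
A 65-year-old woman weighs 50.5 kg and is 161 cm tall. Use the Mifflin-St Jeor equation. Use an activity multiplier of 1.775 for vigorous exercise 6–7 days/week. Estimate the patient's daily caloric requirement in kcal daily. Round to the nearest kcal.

1820 kcal daily

Mifflin-St Jeor (female): BMR = 10(50.5) + 6.25(161) − 5(65) − 161 = 505 + 1006.25 − 325 − 161 = 1025.25 kcal/day.
TEE = BMR × activity factor = 1025.25 × 1.775 = 1819.8188 kcal/day.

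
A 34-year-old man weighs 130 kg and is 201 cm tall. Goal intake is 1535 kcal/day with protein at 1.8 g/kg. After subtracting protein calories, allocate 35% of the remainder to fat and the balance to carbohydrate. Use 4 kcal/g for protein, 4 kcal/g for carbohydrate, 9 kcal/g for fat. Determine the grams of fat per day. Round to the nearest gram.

Protein = 1.8 × 130 = 234 g → 234 × 4 = 936 kcal.
Non-protein calories = 1535 − 936 = 599 kcal.
Fat: 35% × 599 = 209.65 kcal; carbohydrate: 389.35 kcal.
Fat: 209.65 kcal ÷ 9 kcal/g = 23.2944 g.

23 g/day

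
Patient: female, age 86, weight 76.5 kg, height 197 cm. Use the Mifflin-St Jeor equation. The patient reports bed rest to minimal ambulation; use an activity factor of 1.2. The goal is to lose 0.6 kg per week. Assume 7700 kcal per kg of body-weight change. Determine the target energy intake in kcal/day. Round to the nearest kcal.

Mifflin-St Jeor (female): BMR = 10(76.5) + 6.25(197) − 5(86) − 161 = 765 + 1231.25 − 430 − 161 = 1405.25 kcal/day.
TEE = 1405.25 × 1.2 = 1686.3 kcal/day.
Required daily deficit = 0.6 × 7700 ÷ 7 = 660 kcal/day.
Target intake = 1686.3 − 660 = 1026.3 kcal/day.

1026 kcal/day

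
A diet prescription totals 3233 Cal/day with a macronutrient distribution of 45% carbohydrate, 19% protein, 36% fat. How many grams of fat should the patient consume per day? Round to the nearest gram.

Fat energy = 36% × 3233 = 1163.88 kcal.
At 9 kcal/g: 1163.88 ÷ 9 = 129.32 g.

129 g/day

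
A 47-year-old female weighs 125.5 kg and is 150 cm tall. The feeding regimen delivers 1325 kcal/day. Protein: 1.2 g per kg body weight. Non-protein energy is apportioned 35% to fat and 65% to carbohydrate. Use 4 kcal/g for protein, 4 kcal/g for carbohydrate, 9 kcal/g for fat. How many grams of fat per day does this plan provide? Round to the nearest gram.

Protein = 1.2 × 125.5 = 150.6 g → 150.6 × 4 = 602.4 kcal.
Non-protein calories = 1325 − 602.4 = 722.6 kcal.
Fat: 35% × 722.6 = 252.91 kcal; carbohydrate: 469.69 kcal.
Fat: 252.91 kcal ÷ 9 kcal/g = 28.1011 g.

28 g/day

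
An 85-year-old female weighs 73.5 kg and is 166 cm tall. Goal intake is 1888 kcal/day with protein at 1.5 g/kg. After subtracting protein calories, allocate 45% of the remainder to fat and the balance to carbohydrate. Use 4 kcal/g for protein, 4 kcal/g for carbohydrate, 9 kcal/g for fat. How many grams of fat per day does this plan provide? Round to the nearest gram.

72 g/day

Protein = 1.5 × 73.5 = 110.25 g → 110.25 × 4 = 441 kcal.
Non-protein calories = 1888 − 441 = 1447 kcal.
Fat: 45% × 1447 = 651.15 kcal; carbohydrate: 795.85 kcal.
Fat: 651.15 kcal ÷ 9 kcal/g = 72.35 g.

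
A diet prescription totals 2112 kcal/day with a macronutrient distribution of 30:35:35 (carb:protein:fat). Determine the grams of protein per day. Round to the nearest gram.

185 g/day

Protein energy = 35% × 2112 = 739.2 kcal.
At 4 kcal/g: 739.2 ÷ 4 = 184.8 g.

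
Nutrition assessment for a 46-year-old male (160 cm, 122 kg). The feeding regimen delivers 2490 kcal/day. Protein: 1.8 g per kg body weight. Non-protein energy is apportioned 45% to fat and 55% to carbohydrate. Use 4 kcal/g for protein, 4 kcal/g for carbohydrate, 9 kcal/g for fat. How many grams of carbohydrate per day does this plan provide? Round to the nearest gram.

222 g/day

Protein = 1.8 × 122 = 219.6 g → 219.6 × 4 = 878.4 kcal.
Non-protein calories = 2490 − 878.4 = 1611.6 kcal.
Fat: 45% × 1611.6 = 725.22 kcal; carbohydrate: 886.38 kcal.
Carbohydrate: 886.38 kcal ÷ 4 kcal/g = 221.595 g.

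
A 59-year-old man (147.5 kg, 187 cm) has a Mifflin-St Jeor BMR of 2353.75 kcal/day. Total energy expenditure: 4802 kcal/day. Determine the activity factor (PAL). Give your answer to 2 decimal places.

2.04

Activity factor = TEE ÷ BMR = 4802 ÷ 2353.75 = 2.04.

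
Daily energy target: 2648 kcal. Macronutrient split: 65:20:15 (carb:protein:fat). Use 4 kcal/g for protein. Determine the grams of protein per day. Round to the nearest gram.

132 g/day

Protein energy = 20% × 2648 = 529.6 kcal.
At 4 kcal/g: 529.6 ÷ 4 = 132.4 g.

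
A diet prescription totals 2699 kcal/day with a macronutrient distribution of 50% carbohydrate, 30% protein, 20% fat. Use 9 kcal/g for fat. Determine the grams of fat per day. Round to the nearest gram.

60 g/day

Fat energy = 20% × 2699 = 539.8 kcal.
At 9 kcal/g: 539.8 ÷ 9 = 59.9778 g.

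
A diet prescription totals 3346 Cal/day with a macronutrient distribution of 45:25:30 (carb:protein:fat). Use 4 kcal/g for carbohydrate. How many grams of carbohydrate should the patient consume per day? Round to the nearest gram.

376 g/day

Carbohydrate energy = 45% × 3346 = 1505.7 kcal.
At 4 kcal/g: 1505.7 ÷ 4 = 376.425 g.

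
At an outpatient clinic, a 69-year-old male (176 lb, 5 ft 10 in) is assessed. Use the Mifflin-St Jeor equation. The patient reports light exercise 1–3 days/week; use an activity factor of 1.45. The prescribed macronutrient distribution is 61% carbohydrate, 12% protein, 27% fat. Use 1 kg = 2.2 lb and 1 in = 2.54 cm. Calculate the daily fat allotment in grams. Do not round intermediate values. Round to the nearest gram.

68 g/day

Convert to metric: weight = 176 ÷ 2.2 = 80 kg; height = (5×12 + 10) × 2.54 = 70 × 2.54 = 177.8 cm.
Mifflin-St Jeor (male): BMR = 10(80) + 6.25(177.8) − 5(69) + 5 = 800 + 1111.25 − 345 + 5 = 1571.25 kcal/day.
TEE = 1571.25 × 1.45 = 2278.3125 kcal/day.
Fat energy = 27% × 2278.3125 = 615.1444 kcal.
Fat = 615.1444 ÷ 9 kcal/g = 68.3494 g.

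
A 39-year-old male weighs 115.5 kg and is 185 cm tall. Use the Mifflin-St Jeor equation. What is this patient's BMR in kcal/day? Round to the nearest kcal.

2121 kcal/day

Mifflin-St Jeor (male): BMR = 10(115.5) + 6.25(185) − 5(39) + 5 = 1155 + 1156.25 − 195 + 5 = 2121.25 kcal/day.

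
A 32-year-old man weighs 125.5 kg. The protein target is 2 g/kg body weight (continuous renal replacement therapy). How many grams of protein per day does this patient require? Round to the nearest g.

Protein = 2 g/kg × 125.5 kg = 251 g/day.

251 g/day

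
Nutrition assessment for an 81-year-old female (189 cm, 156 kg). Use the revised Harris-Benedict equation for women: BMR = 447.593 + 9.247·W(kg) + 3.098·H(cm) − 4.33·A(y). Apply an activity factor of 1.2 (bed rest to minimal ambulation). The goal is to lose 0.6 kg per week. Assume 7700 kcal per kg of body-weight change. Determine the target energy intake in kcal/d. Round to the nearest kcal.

Harris-Benedict: BMR = 447.593 + 9.247(156) + 3.098(189) − 4.33(81) = 2124.917 kcal/day.
TEE = 2124.917 × 1.2 = 2549.9004 kcal/day.
Required daily deficit = 0.6 × 7700 ÷ 7 = 660 kcal/day.
Target intake = 2549.9004 − 660 = 1889.9004 kcal/day.

1890 kcal/d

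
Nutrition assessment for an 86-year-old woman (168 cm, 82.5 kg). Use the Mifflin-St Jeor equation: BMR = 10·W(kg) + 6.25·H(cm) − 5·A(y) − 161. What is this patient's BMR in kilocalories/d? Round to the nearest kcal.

1284 kilocalories/d

Mifflin-St Jeor (female): BMR = 10(82.5) + 6.25(168) − 5(86) − 161 = 825 + 1050 − 430 − 161 = 1284 kcal/day.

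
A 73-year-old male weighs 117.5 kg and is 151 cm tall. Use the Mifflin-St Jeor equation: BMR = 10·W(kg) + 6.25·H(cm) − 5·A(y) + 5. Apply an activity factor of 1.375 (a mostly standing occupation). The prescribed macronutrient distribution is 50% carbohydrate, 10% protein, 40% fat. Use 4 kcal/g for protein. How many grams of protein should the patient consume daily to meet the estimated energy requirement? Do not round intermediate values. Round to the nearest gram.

Mifflin-St Jeor (male): BMR = 10(117.5) + 6.25(151) − 5(73) + 5 = 1175 + 943.75 − 365 + 5 = 1758.75 kcal/day.
TEE = 1758.75 × 1.375 = 2418.2813 kcal/day.
Protein energy = 10% × 2418.2813 = 241.8281 kcal.
Protein = 241.8281 ÷ 4 kcal/g = 60.457 g.

60 g/day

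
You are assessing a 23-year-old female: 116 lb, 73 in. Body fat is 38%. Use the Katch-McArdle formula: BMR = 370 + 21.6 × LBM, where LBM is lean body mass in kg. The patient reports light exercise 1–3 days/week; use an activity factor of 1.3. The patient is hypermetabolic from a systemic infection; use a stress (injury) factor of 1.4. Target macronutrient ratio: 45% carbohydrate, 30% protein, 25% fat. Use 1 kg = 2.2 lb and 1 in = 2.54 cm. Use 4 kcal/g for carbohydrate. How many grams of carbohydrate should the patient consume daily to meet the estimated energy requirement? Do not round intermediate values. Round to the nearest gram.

Convert to metric: weight = 116 ÷ 2.2 = 52.7273 kg; height = 73 × 2.54 = 185.42 cm.
LBM = 52.7273 × (1 − 0.38) = 32.6909 kg. Katch-McArdle: BMR = 370 + 21.6 × 32.6909 = 1076.1236 kcal/day.
TEE = 1076.1236 × 1.3 = 1398.9607 kcal/day.
With stress factor 1.4: 1398.9607 × 1.4 = 1958.545 kcal/day.
Carbohydrate energy = 45% × 1958.545 = 881.3453 kcal.
Carbohydrate = 881.3453 ÷ 4 kcal/g = 220.3363 g.

220 g/day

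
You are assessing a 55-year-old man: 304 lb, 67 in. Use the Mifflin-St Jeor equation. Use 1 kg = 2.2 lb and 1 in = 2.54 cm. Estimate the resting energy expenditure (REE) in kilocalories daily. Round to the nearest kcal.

Convert to metric: weight = 304 ÷ 2.2 = 138.1818 kg; height = 67 × 2.54 = 170.18 cm.
Mifflin-St Jeor (male): BMR = 10(138.1818) + 6.25(170.18) − 5(55) + 5 = 1381.8182 + 1063.625 − 275 + 5 = 2175.4432 kcal/day.

2175 kilocalories daily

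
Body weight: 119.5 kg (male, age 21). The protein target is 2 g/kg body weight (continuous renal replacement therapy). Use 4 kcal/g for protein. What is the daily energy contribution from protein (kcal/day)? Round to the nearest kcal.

956 kcal/day

Protein = 2 g/kg × 119.5 kg = 239 g/day.
Protein energy = 239 g × 4 kcal/g = 956 kcal/day.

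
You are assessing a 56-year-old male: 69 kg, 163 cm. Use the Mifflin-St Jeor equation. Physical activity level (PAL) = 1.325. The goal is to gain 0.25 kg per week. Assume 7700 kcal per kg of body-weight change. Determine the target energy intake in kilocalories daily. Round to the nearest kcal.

Mifflin-St Jeor (male): BMR = 10(69) + 6.25(163) − 5(56) + 5 = 690 + 1018.75 − 280 + 5 = 1433.75 kcal/day.
TEE = 1433.75 × 1.325 = 1899.7188 kcal/day.
Required daily surplus = 0.25 × 7700 ÷ 7 = 275 kcal/day.
Target intake = 1899.7188 + 275 = 2174.7188 kcal/day.

2175 kilocalories daily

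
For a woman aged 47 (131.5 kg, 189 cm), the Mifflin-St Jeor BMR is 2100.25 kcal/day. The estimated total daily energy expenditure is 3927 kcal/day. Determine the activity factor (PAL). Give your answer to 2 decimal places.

Activity factor = TEE ÷ BMR = 3927 ÷ 2100.25 = 1.87.

1.87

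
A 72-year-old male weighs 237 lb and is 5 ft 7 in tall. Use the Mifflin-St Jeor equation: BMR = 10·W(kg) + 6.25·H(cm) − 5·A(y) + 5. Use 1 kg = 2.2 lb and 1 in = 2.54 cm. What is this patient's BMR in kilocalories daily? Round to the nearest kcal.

1786 kilocalories daily

Convert to metric: weight = 237 ÷ 2.2 = 107.7273 kg; height = (5×12 + 7) × 2.54 = 67 × 2.54 = 170.18 cm.
Mifflin-St Jeor (male): BMR = 10(107.7273) + 6.25(170.18) − 5(72) + 5 = 1077.2727 + 1063.625 − 360 + 5 = 1785.8977 kcal/day.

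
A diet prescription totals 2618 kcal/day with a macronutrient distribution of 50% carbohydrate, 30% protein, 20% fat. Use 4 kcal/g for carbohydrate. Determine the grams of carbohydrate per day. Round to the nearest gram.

327 g/day

Carbohydrate energy = 50% × 2618 = 1309 kcal.
At 4 kcal/g: 1309 ÷ 4 = 327.25 g.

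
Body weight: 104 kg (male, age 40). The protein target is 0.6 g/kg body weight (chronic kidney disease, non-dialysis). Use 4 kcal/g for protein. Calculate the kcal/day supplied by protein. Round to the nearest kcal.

Protein = 0.6 g/kg × 104 kg = 62.4 g/day.
Protein energy = 62.4 g × 4 kcal/g = 249.6 kcal/day.

250 kcal/day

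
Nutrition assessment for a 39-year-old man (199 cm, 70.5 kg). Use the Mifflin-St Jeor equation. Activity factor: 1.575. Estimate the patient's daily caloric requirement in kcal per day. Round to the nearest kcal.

2770 kcal per day

Mifflin-St Jeor (male): BMR = 10(70.5) + 6.25(199) − 5(39) + 5 = 705 + 1243.75 − 195 + 5 = 1758.75 kcal/day.
TEE = BMR × activity factor = 1758.75 × 1.575 = 2770.0313 kcal/day.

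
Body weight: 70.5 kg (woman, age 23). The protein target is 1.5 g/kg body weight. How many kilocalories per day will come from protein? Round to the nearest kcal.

423 kcal/day

Protein = 1.5 g/kg × 70.5 kg = 105.75 g/day.
Protein energy = 105.75 g × 4 kcal/g = 423 kcal/day.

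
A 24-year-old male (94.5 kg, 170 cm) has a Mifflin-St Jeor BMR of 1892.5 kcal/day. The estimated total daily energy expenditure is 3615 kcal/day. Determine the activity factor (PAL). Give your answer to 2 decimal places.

1.91

Activity factor = TEE ÷ BMR = 3615 ÷ 1892.5 = 1.91.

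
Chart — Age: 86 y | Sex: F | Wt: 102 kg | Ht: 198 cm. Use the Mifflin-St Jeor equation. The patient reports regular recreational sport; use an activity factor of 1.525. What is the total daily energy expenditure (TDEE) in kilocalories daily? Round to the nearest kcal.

Mifflin-St Jeor (female): BMR = 10(102) + 6.25(198) − 5(86) − 161 = 1020 + 1237.5 − 430 − 161 = 1666.5 kcal/day.
TEE = BMR × activity factor = 1666.5 × 1.525 = 2541.4125 kcal/day.

2541 kilocalories daily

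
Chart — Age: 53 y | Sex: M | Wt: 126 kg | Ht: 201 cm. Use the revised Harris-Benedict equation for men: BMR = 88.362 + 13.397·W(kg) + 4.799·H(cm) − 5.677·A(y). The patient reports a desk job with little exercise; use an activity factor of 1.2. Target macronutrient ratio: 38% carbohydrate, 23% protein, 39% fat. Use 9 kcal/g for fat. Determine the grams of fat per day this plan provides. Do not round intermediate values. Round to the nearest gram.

Harris-Benedict: BMR = 88.362 + 13.397(126) + 4.799(201) − 5.677(53) = 2440.102 kcal/day.
TEE = 2440.102 × 1.2 = 2928.1224 kcal/day.
Fat energy = 39% × 2928.1224 = 1141.9677 kcal.
Fat = 1141.9677 ÷ 9 kcal/g = 126.8853 g.

127 g/day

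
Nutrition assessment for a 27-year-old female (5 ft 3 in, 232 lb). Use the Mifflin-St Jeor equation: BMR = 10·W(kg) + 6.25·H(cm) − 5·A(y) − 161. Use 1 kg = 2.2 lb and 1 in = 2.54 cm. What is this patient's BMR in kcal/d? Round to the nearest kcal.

Convert to metric: weight = 232 ÷ 2.2 = 105.4545 kg; height = (5×12 + 3) × 2.54 = 63 × 2.54 = 160.02 cm.
Mifflin-St Jeor (female): BMR = 10(105.4545) + 6.25(160.02) − 5(27) − 161 = 1054.5455 + 1000.125 − 135 − 161 = 1758.6705 kcal/day.

1759 kcal/d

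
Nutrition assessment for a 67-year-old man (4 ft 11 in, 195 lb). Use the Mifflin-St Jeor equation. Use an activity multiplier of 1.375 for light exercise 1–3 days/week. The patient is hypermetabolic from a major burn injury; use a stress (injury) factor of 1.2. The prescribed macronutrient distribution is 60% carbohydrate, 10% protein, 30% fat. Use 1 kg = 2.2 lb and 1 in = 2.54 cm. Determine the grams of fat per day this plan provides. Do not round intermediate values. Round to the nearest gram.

82 g/day

Convert to metric: weight = 195 ÷ 2.2 = 88.6364 kg; height = (4×12 + 11) × 2.54 = 59 × 2.54 = 149.86 cm.
Mifflin-St Jeor (male): BMR = 10(88.6364) + 6.25(149.86) − 5(67) + 5 = 886.3636 + 936.625 − 335 + 5 = 1492.9886 kcal/day.
TEE = 1492.9886 × 1.375 = 2052.8594 kcal/day.
With stress factor 1.2: 2052.8594 × 1.2 = 2463.4313 kcal/day.
Fat energy = 30% × 2463.4313 = 739.0294 kcal.
Fat = 739.0294 ÷ 9 kcal/g = 82.1144 g.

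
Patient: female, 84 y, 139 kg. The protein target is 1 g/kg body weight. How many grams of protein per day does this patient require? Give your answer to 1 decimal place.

Protein = 1 g/kg × 139 kg = 139 g/day.

139.0 g/day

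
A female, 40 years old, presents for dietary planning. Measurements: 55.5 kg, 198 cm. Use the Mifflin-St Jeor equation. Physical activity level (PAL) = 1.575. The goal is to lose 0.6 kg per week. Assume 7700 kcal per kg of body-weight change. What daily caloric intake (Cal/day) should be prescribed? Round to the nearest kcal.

1595 Cal/day

Mifflin-St Jeor (female): BMR = 10(55.5) + 6.25(198) − 5(40) − 161 = 555 + 1237.5 − 200 − 161 = 1431.5 kcal/day.
TEE = 1431.5 × 1.575 = 2254.6125 kcal/day.
Required daily deficit = 0.6 × 7700 ÷ 7 = 660 kcal/day.
Target intake = 2254.6125 − 660 = 1594.6125 kcal/day.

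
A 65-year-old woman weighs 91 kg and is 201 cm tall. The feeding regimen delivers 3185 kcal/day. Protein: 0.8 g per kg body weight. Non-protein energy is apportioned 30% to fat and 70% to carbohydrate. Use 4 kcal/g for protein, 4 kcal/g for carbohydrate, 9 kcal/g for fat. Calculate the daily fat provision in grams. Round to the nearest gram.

Protein = 0.8 × 91 = 72.8 g → 72.8 × 4 = 291.2 kcal.
Non-protein calories = 3185 − 291.2 = 2893.8 kcal.
Fat: 30% × 2893.8 = 868.14 kcal; carbohydrate: 2025.66 kcal.
Fat: 868.14 kcal ÷ 9 kcal/g = 96.46 g.

96 g/day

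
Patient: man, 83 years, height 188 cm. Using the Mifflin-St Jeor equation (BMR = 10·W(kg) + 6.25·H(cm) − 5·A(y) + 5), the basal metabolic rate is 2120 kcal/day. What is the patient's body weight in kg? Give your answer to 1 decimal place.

135.5 kg

2120 = 10·W + 6.25(188) − 5(83) + 5
10·W = 2120 − 765 = 1355, so W = 135.5 kg.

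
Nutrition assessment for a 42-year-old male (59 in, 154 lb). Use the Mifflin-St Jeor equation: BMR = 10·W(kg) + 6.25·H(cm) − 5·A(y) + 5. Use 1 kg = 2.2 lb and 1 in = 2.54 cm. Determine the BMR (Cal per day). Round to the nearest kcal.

Convert to metric: weight = 154 ÷ 2.2 = 70 kg; height = 59 × 2.54 = 149.86 cm.
Mifflin-St Jeor (male): BMR = 10(70) + 6.25(149.86) − 5(42) + 5 = 700 + 936.625 − 210 + 5 = 1431.625 kcal/day.

1432 Cal per day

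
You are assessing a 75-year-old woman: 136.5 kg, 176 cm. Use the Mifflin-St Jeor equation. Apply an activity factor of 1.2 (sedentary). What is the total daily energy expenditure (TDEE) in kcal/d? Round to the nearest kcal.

Mifflin-St Jeor (female): BMR = 10(136.5) + 6.25(176) − 5(75) − 161 = 1365 + 1100 − 375 − 161 = 1929 kcal/day.
TEE = BMR × activity factor = 1929 × 1.2 = 2314.8 kcal/day.

2315 kcal/d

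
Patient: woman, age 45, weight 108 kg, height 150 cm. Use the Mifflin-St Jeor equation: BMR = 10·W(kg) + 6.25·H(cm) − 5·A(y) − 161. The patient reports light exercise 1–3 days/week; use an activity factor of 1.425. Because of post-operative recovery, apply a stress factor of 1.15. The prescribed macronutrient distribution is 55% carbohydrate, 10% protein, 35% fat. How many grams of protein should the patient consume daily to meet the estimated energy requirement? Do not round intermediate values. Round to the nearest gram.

Mifflin-St Jeor (female): BMR = 10(108) + 6.25(150) − 5(45) − 161 = 1080 + 937.5 − 225 − 161 = 1631.5 kcal/day.
TEE = 1631.5 × 1.425 = 2324.8875 kcal/day.
With stress factor 1.15: 2324.8875 × 1.15 = 2673.6206 kcal/day.
Protein energy = 10% × 2673.6206 = 267.3621 kcal.
Protein = 267.3621 ÷ 4 kcal/g = 66.8405 g.

67 g/day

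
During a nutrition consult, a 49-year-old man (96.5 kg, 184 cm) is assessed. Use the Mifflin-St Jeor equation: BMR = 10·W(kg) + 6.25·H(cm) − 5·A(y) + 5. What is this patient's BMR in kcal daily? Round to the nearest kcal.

Mifflin-St Jeor (male): BMR = 10(96.5) + 6.25(184) − 5(49) + 5 = 965 + 1150 − 245 + 5 = 1875 kcal/day.

1875 kcal daily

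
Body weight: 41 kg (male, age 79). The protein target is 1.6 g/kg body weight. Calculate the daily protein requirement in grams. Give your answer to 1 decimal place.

Protein = 1.6 g/kg × 41 kg = 65.6 g/day.

65.6 g/day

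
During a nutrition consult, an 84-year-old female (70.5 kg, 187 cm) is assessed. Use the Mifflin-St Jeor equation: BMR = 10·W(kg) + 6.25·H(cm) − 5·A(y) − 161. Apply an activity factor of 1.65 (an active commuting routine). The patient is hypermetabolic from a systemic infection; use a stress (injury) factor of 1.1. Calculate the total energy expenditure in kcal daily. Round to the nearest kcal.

Mifflin-St Jeor (female): BMR = 10(70.5) + 6.25(187) − 5(84) − 161 = 705 + 1168.75 − 420 − 161 = 1292.75 kcal/day.
TEE = BMR × activity factor = 1292.75 × 1.65 = 2133.0375 kcal/day.
Apply stress factor: 2133.0375 × 1.1 = 2346.3413 kcal/day.

2346 kcal daily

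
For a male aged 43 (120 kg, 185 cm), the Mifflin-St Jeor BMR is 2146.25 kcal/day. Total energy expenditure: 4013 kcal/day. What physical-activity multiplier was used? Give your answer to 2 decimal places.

1.87

Activity factor = TEE ÷ BMR = 4013 ÷ 2146.25 = 1.87.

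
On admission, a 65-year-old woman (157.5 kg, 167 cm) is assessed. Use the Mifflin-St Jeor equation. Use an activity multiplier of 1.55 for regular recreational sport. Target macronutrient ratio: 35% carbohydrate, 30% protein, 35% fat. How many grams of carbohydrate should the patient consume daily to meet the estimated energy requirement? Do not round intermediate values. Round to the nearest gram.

Mifflin-St Jeor (female): BMR = 10(157.5) + 6.25(167) − 5(65) − 161 = 1575 + 1043.75 − 325 − 161 = 2132.75 kcal/day.
TEE = 2132.75 × 1.55 = 3305.7625 kcal/day.
Carbohydrate energy = 35% × 3305.7625 = 1157.0169 kcal.
Carbohydrate = 1157.0169 ÷ 4 kcal/g = 289.2542 g.

289 g/day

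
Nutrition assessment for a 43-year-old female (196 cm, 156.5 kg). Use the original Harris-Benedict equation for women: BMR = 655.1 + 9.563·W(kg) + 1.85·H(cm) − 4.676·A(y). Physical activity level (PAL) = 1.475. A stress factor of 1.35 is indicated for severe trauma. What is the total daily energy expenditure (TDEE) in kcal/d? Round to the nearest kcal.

Harris-Benedict: BMR = 655.1 + 9.563(156.5) + 1.85(196) − 4.676(43) = 2313.2415 kcal/day.
TEE = BMR × activity factor = 2313.2415 × 1.475 = 3412.0312 kcal/day.
Apply stress factor: 3412.0312 × 1.35 = 4606.2421 kcal/day.

4606 kcal/d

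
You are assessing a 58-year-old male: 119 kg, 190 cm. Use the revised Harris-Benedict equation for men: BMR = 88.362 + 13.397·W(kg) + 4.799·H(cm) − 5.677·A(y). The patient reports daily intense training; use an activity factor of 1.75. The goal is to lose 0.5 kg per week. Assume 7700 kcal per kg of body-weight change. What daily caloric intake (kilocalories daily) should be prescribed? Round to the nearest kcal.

Harris-Benedict: BMR = 88.362 + 13.397(119) + 4.799(190) − 5.677(58) = 2265.149 kcal/day.
TEE = 2265.149 × 1.75 = 3964.0108 kcal/day.
Required daily deficit = 0.5 × 7700 ÷ 7 = 550 kcal/day.
Target intake = 3964.0108 − 550 = 3414.0108 kcal/day.

3414 kilocalories daily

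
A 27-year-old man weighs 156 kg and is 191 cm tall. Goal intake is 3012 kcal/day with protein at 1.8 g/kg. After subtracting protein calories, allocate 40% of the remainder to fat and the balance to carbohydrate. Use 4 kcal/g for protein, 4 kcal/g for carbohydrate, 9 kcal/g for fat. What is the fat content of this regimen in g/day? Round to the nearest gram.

84 g/day

Protein = 1.8 × 156 = 280.8 g → 280.8 × 4 = 1123.2 kcal.
Non-protein calories = 3012 − 1123.2 = 1888.8 kcal.
Fat: 40% × 1888.8 = 755.52 kcal; carbohydrate: 1133.28 kcal.
Fat: 755.52 kcal ÷ 9 kcal/g = 83.9467 g.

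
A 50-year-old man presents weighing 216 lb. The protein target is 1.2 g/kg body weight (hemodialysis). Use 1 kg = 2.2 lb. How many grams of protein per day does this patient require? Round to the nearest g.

118 g/day

Weight in kg = 216 ÷ 2.2 = 98.1818 kg.
Protein = 1.2 g/kg × 98.1818 kg = 117.8182 g/day.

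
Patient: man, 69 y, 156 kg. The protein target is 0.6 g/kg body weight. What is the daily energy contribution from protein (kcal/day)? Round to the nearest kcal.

Protein = 0.6 g/kg × 156 kg = 93.6 g/day.
Protein energy = 93.6 g × 4 kcal/g = 374.4 kcal/day.

374 kcal/day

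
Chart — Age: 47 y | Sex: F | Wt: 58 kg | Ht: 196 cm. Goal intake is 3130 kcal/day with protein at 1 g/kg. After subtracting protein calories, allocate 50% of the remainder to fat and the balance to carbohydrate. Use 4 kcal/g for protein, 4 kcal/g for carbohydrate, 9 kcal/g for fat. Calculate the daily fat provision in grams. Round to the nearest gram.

161 g/day

Protein = 1 × 58 = 58 g → 58 × 4 = 232 kcal.
Non-protein calories = 3130 − 232 = 2898 kcal.
Fat: 50% × 2898 = 1449 kcal; carbohydrate: 1449 kcal.
Fat: 1449 kcal ÷ 9 kcal/g = 161 g.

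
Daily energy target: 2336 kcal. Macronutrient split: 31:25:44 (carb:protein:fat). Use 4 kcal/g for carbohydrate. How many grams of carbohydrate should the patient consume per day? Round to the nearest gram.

Carbohydrate energy = 31% × 2336 = 724.16 kcal.
At 4 kcal/g: 724.16 ÷ 4 = 181.04 g.

181 g/day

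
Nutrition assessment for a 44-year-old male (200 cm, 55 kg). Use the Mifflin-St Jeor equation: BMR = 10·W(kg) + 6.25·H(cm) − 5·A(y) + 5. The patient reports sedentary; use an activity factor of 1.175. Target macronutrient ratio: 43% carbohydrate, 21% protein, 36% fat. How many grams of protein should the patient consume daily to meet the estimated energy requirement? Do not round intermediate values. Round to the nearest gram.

Mifflin-St Jeor (male): BMR = 10(55) + 6.25(200) − 5(44) + 5 = 550 + 1250 − 220 + 5 = 1585 kcal/day.
TEE = 1585 × 1.175 = 1862.375 kcal/day.
Protein energy = 21% × 1862.375 = 391.0988 kcal.
Protein = 391.0988 ÷ 4 kcal/g = 97.7747 g.

98 g/day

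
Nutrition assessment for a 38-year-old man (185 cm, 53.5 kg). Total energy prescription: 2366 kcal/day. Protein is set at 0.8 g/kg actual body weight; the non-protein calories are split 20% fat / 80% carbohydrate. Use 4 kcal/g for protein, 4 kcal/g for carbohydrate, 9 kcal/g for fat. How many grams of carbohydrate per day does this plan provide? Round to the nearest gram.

Protein = 0.8 × 53.5 = 42.8 g → 42.8 × 4 = 171.2 kcal.
Non-protein calories = 2366 − 171.2 = 2194.8 kcal.
Fat: 20% × 2194.8 = 438.96 kcal; carbohydrate: 1755.84 kcal.
Carbohydrate: 1755.84 kcal ÷ 4 kcal/g = 438.96 g.

439 g/day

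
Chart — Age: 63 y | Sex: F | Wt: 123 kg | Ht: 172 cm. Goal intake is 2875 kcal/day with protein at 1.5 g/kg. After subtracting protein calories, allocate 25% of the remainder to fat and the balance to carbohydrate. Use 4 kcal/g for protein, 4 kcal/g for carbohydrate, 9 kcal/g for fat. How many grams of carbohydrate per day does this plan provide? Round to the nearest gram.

401 g/day

Protein = 1.5 × 123 = 184.5 g → 184.5 × 4 = 738 kcal.
Non-protein calories = 2875 − 738 = 2137 kcal.
Fat: 25% × 2137 = 534.25 kcal; carbohydrate: 1602.75 kcal.
Carbohydrate: 1602.75 kcal ÷ 4 kcal/g = 400.6875 g.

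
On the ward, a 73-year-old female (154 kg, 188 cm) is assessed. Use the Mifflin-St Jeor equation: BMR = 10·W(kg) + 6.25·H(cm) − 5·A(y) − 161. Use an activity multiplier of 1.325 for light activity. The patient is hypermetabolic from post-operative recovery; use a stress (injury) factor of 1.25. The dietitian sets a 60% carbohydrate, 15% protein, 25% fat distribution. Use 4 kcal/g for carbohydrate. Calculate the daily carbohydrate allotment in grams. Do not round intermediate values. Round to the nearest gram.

544 g/day

Mifflin-St Jeor (female): BMR = 10(154) + 6.25(188) − 5(73) − 161 = 1540 + 1175 − 365 − 161 = 2189 kcal/day.
TEE = 2189 × 1.325 = 2900.425 kcal/day.
With stress factor 1.25: 2900.425 × 1.25 = 3625.5313 kcal/day.
Carbohydrate energy = 60% × 3625.5313 = 2175.3188 kcal.
Carbohydrate = 2175.3188 ÷ 4 kcal/g = 543.8297 g.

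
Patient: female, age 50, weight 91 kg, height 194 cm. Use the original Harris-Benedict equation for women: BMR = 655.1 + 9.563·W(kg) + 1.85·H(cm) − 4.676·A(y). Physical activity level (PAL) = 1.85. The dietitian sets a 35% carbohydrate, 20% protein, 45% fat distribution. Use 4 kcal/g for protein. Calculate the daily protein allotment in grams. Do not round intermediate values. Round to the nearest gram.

Harris-Benedict: BMR = 655.1 + 9.563(91) + 1.85(194) − 4.676(50) = 1650.433 kcal/day.
TEE = 1650.433 × 1.85 = 3053.3011 kcal/day.
Protein energy = 20% × 3053.3011 = 610.6602 kcal.
Protein = 610.6602 ÷ 4 kcal/g = 152.6651 g.

153 g/day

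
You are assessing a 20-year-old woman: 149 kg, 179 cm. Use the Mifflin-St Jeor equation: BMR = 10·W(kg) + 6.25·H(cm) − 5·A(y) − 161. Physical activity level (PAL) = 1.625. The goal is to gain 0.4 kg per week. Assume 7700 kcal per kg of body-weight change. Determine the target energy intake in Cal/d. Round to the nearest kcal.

Mifflin-St Jeor (female): BMR = 10(149) + 6.25(179) − 5(20) − 161 = 1490 + 1118.75 − 100 − 161 = 2347.75 kcal/day.
TEE = 2347.75 × 1.625 = 3815.0938 kcal/day.
Required daily surplus = 0.4 × 7700 ÷ 7 = 440 kcal/day.
Target intake = 3815.0938 + 440 = 4255.0938 kcal/day.

4255 Cal/d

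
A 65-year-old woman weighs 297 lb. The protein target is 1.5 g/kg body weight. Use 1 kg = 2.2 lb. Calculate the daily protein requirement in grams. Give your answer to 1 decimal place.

Weight in kg = 297 ÷ 2.2 = 135 kg.
Protein = 1.5 g/kg × 135 kg = 202.5 g/day.

202.5 g/day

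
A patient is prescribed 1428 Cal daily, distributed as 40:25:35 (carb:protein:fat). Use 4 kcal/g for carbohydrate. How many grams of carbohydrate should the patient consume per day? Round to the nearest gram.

143 g/day

Carbohydrate energy = 40% × 1428 = 571.2 kcal.
At 4 kcal/g: 571.2 ÷ 4 = 142.8 g.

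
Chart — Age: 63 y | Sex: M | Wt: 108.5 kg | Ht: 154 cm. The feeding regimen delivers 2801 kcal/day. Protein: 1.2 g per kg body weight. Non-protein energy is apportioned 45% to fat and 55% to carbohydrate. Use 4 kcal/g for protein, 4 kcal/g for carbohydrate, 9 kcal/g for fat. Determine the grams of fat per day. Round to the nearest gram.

114 g/day

Protein = 1.2 × 108.5 = 130.2 g → 130.2 × 4 = 520.8 kcal.
Non-protein calories = 2801 − 520.8 = 2280.2 kcal.
Fat: 45% × 2280.2 = 1026.09 kcal; carbohydrate: 1254.11 kcal.
Fat: 1026.09 kcal ÷ 9 kcal/g = 114.01 g.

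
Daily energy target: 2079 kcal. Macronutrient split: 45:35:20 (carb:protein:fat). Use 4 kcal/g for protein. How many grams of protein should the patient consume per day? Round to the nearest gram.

182 g/day

Protein energy = 35% × 2079 = 727.65 kcal.
At 4 kcal/g: 727.65 ÷ 4 = 181.9125 g.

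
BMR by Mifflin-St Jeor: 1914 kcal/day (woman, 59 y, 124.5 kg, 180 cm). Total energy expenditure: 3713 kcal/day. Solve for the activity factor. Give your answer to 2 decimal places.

Activity factor = TEE ÷ BMR = 3713 ÷ 1914 = 1.94.

1.94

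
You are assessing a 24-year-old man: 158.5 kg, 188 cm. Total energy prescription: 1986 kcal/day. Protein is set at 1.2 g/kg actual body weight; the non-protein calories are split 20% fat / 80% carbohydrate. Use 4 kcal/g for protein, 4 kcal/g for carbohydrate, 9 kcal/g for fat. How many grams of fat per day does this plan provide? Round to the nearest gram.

27 g/day

Protein = 1.2 × 158.5 = 190.2 g → 190.2 × 4 = 760.8 kcal.
Non-protein calories = 1986 − 760.8 = 1225.2 kcal.
Fat: 20% × 1225.2 = 245.04 kcal; carbohydrate: 980.16 kcal.
Fat: 245.04 kcal ÷ 9 kcal/g = 27.2267 g.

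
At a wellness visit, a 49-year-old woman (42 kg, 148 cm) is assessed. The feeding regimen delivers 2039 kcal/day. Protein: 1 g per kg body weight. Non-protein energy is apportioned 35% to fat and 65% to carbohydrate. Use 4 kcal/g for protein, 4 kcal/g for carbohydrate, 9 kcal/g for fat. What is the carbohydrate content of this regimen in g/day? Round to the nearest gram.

Protein = 1 × 42 = 42 g → 42 × 4 = 168 kcal.
Non-protein calories = 2039 − 168 = 1871 kcal.
Fat: 35% × 1871 = 654.85 kcal; carbohydrate: 1216.15 kcal.
Carbohydrate: 1216.15 kcal ÷ 4 kcal/g = 304.0375 g.

304 g/day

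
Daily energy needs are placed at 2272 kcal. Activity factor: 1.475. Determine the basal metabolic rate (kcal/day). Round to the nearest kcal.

BMR = TEE ÷ activity factor = 2272 ÷ 1.475 = 1540.339 kcal/day.

1540 kcal/day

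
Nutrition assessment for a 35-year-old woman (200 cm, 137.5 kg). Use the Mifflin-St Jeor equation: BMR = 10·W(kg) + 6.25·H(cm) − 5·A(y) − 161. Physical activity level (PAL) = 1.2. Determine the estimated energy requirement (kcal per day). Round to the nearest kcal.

2747 kcal per day

Mifflin-St Jeor (female): BMR = 10(137.5) + 6.25(200) − 5(35) − 161 = 1375 + 1250 − 175 − 161 = 2289 kcal/day.
TEE = BMR × activity factor = 2289 × 1.2 = 2746.8 kcal/day.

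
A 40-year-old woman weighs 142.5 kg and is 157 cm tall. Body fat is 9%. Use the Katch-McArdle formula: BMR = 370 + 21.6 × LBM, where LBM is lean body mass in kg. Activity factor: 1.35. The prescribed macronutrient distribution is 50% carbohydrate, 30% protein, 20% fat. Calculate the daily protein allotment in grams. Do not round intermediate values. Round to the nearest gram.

LBM = 142.5 × (1 − 0.09) = 129.675 kg. Katch-McArdle: BMR = 370 + 21.6 × 129.675 = 3170.98 kcal/day.
TEE = 3170.98 × 1.35 = 4280.823 kcal/day.
Protein energy = 30% × 4280.823 = 1284.2469 kcal.
Protein = 1284.2469 ÷ 4 kcal/g = 321.0617 g.

321 g/day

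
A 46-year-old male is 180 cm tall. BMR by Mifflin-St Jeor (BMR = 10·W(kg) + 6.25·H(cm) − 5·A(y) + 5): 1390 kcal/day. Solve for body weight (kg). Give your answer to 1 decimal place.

49.0 kg

1390 = 10·W + 6.25(180) − 5(46) + 5
10·W = 1390 − 900 = 490, so W = 49 kg.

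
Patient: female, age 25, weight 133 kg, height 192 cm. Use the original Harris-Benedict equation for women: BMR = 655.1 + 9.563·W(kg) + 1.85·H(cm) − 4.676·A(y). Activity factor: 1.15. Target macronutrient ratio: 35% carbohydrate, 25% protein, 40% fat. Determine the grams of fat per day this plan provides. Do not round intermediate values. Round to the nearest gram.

Harris-Benedict: BMR = 655.1 + 9.563(133) + 1.85(192) − 4.676(25) = 2165.279 kcal/day.
TEE = 2165.279 × 1.15 = 2490.0709 kcal/day.
Fat energy = 40% × 2490.0709 = 996.0283 kcal.
Fat = 996.0283 ÷ 9 kcal/g = 110.6698 g.

111 g/day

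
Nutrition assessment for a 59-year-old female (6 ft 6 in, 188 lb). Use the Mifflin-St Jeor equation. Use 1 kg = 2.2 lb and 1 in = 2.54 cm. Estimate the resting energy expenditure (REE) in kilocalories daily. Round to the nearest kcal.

1637 kilocalories daily

Convert to metric: weight = 188 ÷ 2.2 = 85.4545 kg; height = (6×12 + 6) × 2.54 = 78 × 2.54 = 198.12 cm.
Mifflin-St Jeor (female): BMR = 10(85.4545) + 6.25(198.12) − 5(59) − 161 = 854.5455 + 1238.25 − 295 − 161 = 1636.7955 kcal/day.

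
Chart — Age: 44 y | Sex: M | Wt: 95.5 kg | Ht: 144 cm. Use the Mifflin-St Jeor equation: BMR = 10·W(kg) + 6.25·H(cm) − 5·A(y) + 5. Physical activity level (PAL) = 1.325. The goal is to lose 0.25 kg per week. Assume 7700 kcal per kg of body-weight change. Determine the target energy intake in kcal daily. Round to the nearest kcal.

1898 kcal daily

Mifflin-St Jeor (male): BMR = 10(95.5) + 6.25(144) − 5(44) + 5 = 955 + 900 − 220 + 5 = 1640 kcal/day.
TEE = 1640 × 1.325 = 2173 kcal/day.
Required daily deficit = 0.25 × 7700 ÷ 7 = 275 kcal/day.
Target intake = 2173 − 275 = 1898 kcal/day.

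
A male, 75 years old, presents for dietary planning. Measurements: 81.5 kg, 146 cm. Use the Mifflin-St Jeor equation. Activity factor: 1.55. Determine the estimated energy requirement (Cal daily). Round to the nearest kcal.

2104 Cal daily

Mifflin-St Jeor (male): BMR = 10(81.5) + 6.25(146) − 5(75) + 5 = 815 + 912.5 − 375 + 5 = 1357.5 kcal/day.
TEE = BMR × activity factor = 1357.5 × 1.55 = 2104.125 kcal/day.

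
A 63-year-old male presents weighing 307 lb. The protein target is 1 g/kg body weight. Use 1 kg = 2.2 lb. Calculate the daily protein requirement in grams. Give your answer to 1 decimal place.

139.5 g/day

Weight in kg = 307 ÷ 2.2 = 139.5455 kg.
Protein = 1 g/kg × 139.5455 kg = 139.5455 g/day.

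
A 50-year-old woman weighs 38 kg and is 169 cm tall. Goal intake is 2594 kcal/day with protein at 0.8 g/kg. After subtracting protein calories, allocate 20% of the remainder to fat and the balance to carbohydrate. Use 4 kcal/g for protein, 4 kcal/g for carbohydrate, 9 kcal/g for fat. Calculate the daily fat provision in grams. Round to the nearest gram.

55 g/day

Protein = 0.8 × 38 = 30.4 g → 30.4 × 4 = 121.6 kcal.
Non-protein calories = 2594 − 121.6 = 2472.4 kcal.
Fat: 20% × 2472.4 = 494.48 kcal; carbohydrate: 1977.92 kcal.
Fat: 494.48 kcal ÷ 9 kcal/g = 54.9422 g.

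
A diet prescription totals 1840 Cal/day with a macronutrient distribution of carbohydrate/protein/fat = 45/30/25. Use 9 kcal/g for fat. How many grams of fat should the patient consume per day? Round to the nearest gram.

Fat energy = 25% × 1840 = 460 kcal.
At 9 kcal/g: 460 ÷ 9 = 51.1111 g.

51 g/day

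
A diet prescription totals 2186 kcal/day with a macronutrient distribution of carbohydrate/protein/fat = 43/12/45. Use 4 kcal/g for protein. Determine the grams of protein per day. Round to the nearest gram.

Protein energy = 12% × 2186 = 262.32 kcal.
At 4 kcal/g: 262.32 ÷ 4 = 65.58 g.

66 g/day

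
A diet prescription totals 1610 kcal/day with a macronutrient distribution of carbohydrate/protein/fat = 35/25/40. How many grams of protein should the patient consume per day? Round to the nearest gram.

101 g/day

Protein energy = 25% × 1610 = 402.5 kcal.
At 4 kcal/g: 402.5 ÷ 4 = 100.625 g.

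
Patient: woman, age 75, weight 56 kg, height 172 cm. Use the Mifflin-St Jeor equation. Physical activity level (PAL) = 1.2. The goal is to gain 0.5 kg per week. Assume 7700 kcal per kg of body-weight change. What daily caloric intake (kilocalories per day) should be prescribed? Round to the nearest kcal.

Mifflin-St Jeor (female): BMR = 10(56) + 6.25(172) − 5(75) − 161 = 560 + 1075 − 375 − 161 = 1099 kcal/day.
TEE = 1099 × 1.2 = 1318.8 kcal/day.
Required daily surplus = 0.5 × 7700 ÷ 7 = 550 kcal/day.
Target intake = 1318.8 + 550 = 1868.8 kcal/day.

1869 kilocalories per day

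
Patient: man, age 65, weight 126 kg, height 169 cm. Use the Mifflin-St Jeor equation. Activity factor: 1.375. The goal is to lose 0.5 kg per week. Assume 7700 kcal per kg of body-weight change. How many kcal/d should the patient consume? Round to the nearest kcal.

2195 kcal/d

Mifflin-St Jeor (male): BMR = 10(126) + 6.25(169) − 5(65) + 5 = 1260 + 1056.25 − 325 + 5 = 1996.25 kcal/day.
TEE = 1996.25 × 1.375 = 2744.8438 kcal/day.
Required daily deficit = 0.5 × 7700 ÷ 7 = 550 kcal/day.
Target intake = 2744.8438 − 550 = 2194.8438 kcal/day.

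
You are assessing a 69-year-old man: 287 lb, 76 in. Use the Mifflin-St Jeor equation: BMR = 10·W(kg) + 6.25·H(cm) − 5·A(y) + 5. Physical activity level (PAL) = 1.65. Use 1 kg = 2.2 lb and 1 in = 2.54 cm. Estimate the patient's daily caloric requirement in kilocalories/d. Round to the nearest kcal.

Convert to metric: weight = 287 ÷ 2.2 = 130.4545 kg; height = 76 × 2.54 = 193.04 cm.
Mifflin-St Jeor (male): BMR = 10(130.4545) + 6.25(193.04) − 5(69) + 5 = 1304.5455 + 1206.5 − 345 + 5 = 2171.0455 kcal/day.
TEE = BMR × activity factor = 2171.0455 × 1.65 = 3582.225 kcal/day.

3582 kilocalories/d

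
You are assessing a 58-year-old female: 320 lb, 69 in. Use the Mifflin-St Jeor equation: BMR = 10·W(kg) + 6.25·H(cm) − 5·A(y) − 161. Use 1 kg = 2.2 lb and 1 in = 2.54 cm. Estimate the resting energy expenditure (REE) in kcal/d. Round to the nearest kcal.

Convert to metric: weight = 320 ÷ 2.2 = 145.4545 kg; height = 69 × 2.54 = 175.26 cm.
Mifflin-St Jeor (female): BMR = 10(145.4545) + 6.25(175.26) − 5(58) − 161 = 1454.5455 + 1095.375 − 290 − 161 = 2098.9205 kcal/day.

2099 kcal/d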